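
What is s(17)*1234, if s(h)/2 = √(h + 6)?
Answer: 2468*√23 ≈ 11836.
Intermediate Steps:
s(h) = 2*√(6 + h) (s(h) = 2*√(h + 6) = 2*√(6 + h))
s(17)*1234 = (2*√(6 + 17))*1234 = (2*√23)*1234 = 2468*√23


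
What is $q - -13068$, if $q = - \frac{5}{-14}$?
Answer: $\frac{182957}{14} \approx 13068.0$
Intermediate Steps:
$q = \frac{5}{14}$ ($q = \left(-5\right) \left(- \frac{1}{14}\right) = \frac{5}{14} \approx 0.35714$)
$q - -13068 = \frac{5}{14} - -13068 = \frac{5}{14} + 13068 = \frac{182957}{14}$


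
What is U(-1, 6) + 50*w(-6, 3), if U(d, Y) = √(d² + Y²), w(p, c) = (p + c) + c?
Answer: √37 ≈ 6.0828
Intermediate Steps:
w(p, c) = p + 2*c (w(p, c) = (c + p) + c = p + 2*c)
U(d, Y) = √(Y² + d²)
U(-1, 6) + 50*w(-6, 3) = √(6² + (-1)²) + 50*(-6 + 2*3) = √(36 + 1) + 50*(-6 + 6) = √37 + 50*0 = √37 + 0 = √37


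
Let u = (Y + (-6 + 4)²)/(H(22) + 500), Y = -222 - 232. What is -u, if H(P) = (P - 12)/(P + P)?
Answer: 1980/2201 ≈ 0.89959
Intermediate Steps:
H(P) = (-12 + P)/(2*P) (H(P) = (-12 + P)/((2*P)) = (-12 + P)*(1/(2*P)) = (-12 + P)/(2*P))
Y = -454
u = -1980/2201 (u = (-454 + (-6 + 4)²)/((½)*(-12 + 22)/22 + 500) = (-454 + (-2)²)/((½)*(1/22)*10 + 500) = (-454 + 4)/(5/22 + 500) = -450/11005/22 = -450*22/11005 = -1980/2201 ≈ -0.89959)
-u = -1*(-1980/2201) = 1980/2201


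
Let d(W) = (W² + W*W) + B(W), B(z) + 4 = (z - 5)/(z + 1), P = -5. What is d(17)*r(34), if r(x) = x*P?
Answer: -293080/3 ≈ -97693.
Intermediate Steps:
B(z) = -4 + (-5 + z)/(1 + z) (B(z) = -4 + (z - 5)/(z + 1) = -4 + (-5 + z)/(1 + z))
r(x) = -5*x (r(x) = x*(-5) = -5*x)
d(W) = 2*W² + 3*(-3 - W)/(1 + W) (d(W) = (W² + W*W) + 3*(-3 - W)/(1 + W) = (W² + W²) + 3*(-3 - W)/(1 + W) = 2*W² + 3*(-3 - W)/(1 + W))
d(17)*r(34) = ((-9 - 3*17 + 2*17²*(1 + 17))/(1 + 17))*(-5*34) = ((-9 - 51 + 2*289*18)/18)*(-170) = ((-9 - 51 + 10404)/18)*(-170) = ((1/18)*10344)*(-170) = (1724/3)*(-170) = -293080/3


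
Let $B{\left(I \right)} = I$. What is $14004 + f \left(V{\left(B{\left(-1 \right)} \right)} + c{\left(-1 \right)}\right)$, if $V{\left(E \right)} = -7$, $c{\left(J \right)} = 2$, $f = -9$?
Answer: $14049$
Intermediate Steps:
$14004 + f \left(V{\left(B{\left(-1 \right)} \right)} + c{\left(-1 \right)}\right) = 14004 - 9 \left(-7 + 2\right) = 14004 - -45 = 14004 + 45 = 14049$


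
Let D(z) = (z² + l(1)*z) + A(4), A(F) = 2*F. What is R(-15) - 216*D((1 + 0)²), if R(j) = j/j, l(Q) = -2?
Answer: -1511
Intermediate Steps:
R(j) = 1
D(z) = 8 + z² - 2*z (D(z) = (z² - 2*z) + 2*4 = (z² - 2*z) + 8 = 8 + z² - 2*z)
R(-15) - 216*D((1 + 0)²) = 1 - 216*(8 + ((1 + 0)²)² - 2*(1 + 0)²) = 1 - 216*(8 + (1²)² - 2*1²) = 1 - 216*(8 + 1² - 2*1) = 1 - 216*(8 + 1 - 2) = 1 - 216*7 = 1 - 1512 = -1511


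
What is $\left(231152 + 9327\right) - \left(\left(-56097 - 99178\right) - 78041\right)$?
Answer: $473795$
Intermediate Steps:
$\left(231152 + 9327\right) - \left(\left(-56097 - 99178\right) - 78041\right) = 240479 - \left(\left(-56097 - 99178\right) - 78041\right) = 240479 - \left(-155275 - 78041\right) = 240479 - -233316 = 240479 + 233316 = 473795$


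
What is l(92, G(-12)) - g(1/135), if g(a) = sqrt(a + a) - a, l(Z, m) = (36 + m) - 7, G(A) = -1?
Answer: 3781/135 - sqrt(30)/45 ≈ 27.886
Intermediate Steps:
l(Z, m) = 29 + m
g(a) = -a + sqrt(2)*sqrt(a) (g(a) = sqrt(2*a) - a = sqrt(2)*sqrt(a) - a = -a + sqrt(2)*sqrt(a))
l(92, G(-12)) - g(1/135) = (29 - 1) - (-1/135 + sqrt(2)*sqrt(1/135)) = 28 - (-1*1/135 + sqrt(2)*sqrt(1/135)) = 28 - (-1/135 + sqrt(2)*(sqrt(15)/45)) = 28 - (-1/135 + sqrt(30)/45) = 28 + (1/135 - sqrt(30)/45) = 3781/135 - sqrt(30)/45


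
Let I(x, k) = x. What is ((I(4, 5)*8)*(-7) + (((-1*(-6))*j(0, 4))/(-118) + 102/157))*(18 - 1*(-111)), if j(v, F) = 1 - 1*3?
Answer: -266765808/9263 ≈ -28799.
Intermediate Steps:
j(v, F) = -2 (j(v, F) = 1 - 3 = -2)
((I(4, 5)*8)*(-7) + (((-1*(-6))*j(0, 4))/(-118) + 102/157))*(18 - 1*(-111)) = ((4*8)*(-7) + ((-1*(-6)*(-2))/(-118) + 102/157))*(18 - 1*(-111)) = (32*(-7) + ((6*(-2))*(-1/118) + 102*(1/157)))*(18 + 111) = (-224 + (-12*(-1/118) + 102/157))*129 = (-224 + (6/59 + 102/157))*129 = (-224 + 6960/9263)*129 = -2067952/9263*129 = -266765808/9263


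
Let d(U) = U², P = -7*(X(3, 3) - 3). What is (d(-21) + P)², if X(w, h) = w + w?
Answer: 176400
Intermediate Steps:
X(w, h) = 2*w
P = -21 (P = -7*(2*3 - 3) = -7*(6 - 3) = -7*3 = -21)
(d(-21) + P)² = ((-21)² - 21)² = (441 - 21)² = 420² = 176400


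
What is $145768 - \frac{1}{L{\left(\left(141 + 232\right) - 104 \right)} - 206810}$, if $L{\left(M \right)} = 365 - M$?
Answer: $\frac{30132286353}{206714} \approx 1.4577 \cdot 10^{5}$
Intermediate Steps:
$145768 - \frac{1}{L{\left(\left(141 + 232\right) - 104 \right)} - 206810} = 145768 - \frac{1}{\left(365 - \left(\left(141 + 232\right) - 104\right)\right) - 206810} = 145768 - \frac{1}{\left(365 - \left(373 - 104\right)\right) - 206810} = 145768 - \frac{1}{\left(365 - 269\right) - 206810} = 145768 - \frac{1}{96 - 206810} = 145768 - \frac{1}{-206714} = 145768 - - \frac{1}{206714} = 145768 + \frac{1}{206714} = \frac{30132286353}{206714}$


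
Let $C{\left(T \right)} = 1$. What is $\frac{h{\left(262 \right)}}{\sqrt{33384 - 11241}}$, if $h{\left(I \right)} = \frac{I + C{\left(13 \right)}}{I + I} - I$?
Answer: $- \frac{45675 \sqrt{183}}{351604} \approx -1.7573$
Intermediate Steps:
$h{\left(I \right)} = - I + \frac{1 + I}{2 I}$ ($h{\left(I \right)} = \frac{I + 1}{I + I} - I = \frac{1 + I}{2 I} - I = - I + \frac{1 + I}{2 I}$)
$\frac{h{\left(262 \right)}}{\sqrt{33384 - 11241}} = \frac{\frac{1}{2} + \frac{1}{2 \cdot 262} - 262}{\sqrt{33384 - 11241}} = \frac{\frac{1}{2} + \frac{1}{2} \cdot \frac{1}{262} - 262}{\sqrt{22143}} = \frac{\frac{1}{2} + \frac{1}{524} - 262}{11 \sqrt{183}} = - \frac{137025 \frac{\sqrt{183}}{2013}}{524} = - \frac{45675 \sqrt{183}}{351604}$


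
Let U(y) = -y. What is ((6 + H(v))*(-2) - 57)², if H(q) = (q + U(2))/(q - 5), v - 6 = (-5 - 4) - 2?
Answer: 123904/25 ≈ 4956.2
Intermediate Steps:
v = -5 (v = 6 + ((-5 - 4) - 2) = 6 + (-9 - 2) = 6 - 11 = -5)
H(q) = (-2 + q)/(-5 + q) (H(q) = (q - 1*2)/(q - 5) = (q - 2)/(-5 + q) = (-2 + q)/(-5 + q))
((6 + H(v))*(-2) - 57)² = ((6 + (-2 - 5)/(-5 - 5))*(-2) - 57)² = ((6 - 7/(-10))*(-2) - 57)² = ((6 - ⅒*(-7))*(-2) - 57)² = ((6 + 7/10)*(-2) - 57)² = ((67/10)*(-2) - 57)² = (-67/5 - 57)² = (-352/5)² = 123904/25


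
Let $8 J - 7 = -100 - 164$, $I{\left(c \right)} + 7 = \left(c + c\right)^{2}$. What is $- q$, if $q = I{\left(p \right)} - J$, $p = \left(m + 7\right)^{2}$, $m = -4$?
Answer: $- \frac{2793}{8} \approx -349.13$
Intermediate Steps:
$p = 9$ ($p = \left(-4 + 7\right)^{2} = 3^{2} = 9$)
$I{\left(c \right)} = -7 + 4 c^{2}$ ($I{\left(c \right)} = -7 + \left(c + c\right)^{2} = -7 + \left(2 c\right)^{2} = -7 + 4 c^{2}$)
$J = - \frac{257}{8}$ ($J = \frac{7}{8} + \frac{-100 - 164}{8} = \frac{7}{8} + \frac{1}{8} \left(-264\right) = \frac{7}{8} - 33 = - \frac{257}{8} \approx -32.125$)
$q = \frac{2793}{8}$ ($q = \left(-7 + 4 \cdot 9^{2}\right) - - \frac{257}{8} = \left(-7 + 4 \cdot 81\right) + \frac{257}{8} = \left(-7 + 324\right) + \frac{257}{8} = 317 + \frac{257}{8} = \frac{2793}{8} \approx 349.13$)
$- q = \left(-1\right) \frac{2793}{8} = - \frac{2793}{8}$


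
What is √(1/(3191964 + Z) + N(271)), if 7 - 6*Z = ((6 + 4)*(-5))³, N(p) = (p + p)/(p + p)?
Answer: √41288309657603/6425597 ≈ 1.0000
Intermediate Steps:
N(p) = 1 (N(p) = (2*p)/((2*p)) = (2*p)*(1/(2*p)) = 1)
Z = 41669/2 (Z = 7/6 - (-125*(6 + 4)³)/6 = 7/6 - (10*(-5))³/6 = 7/6 - ⅙*(-50)³ = 7/6 - ⅙*(-125000) = 7/6 + 62500/3 = 41669/2 ≈ 20835.)
√(1/(3191964 + Z) + N(271)) = √(1/(3191964 + 41669/2) + 1) = √(1/(6425597/2) + 1) = √(2/6425597 + 1) = √(6425599/6425597) = √41288309657603/6425597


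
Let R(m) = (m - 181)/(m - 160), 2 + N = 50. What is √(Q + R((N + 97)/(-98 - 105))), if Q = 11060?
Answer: 2*√15554715/75 ≈ 105.17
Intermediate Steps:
N = 48 (N = -2 + 50 = 48)
R(m) = (-181 + m)/(-160 + m)
√(Q + R((N + 97)/(-98 - 105))) = √(11060 + (-181 + (48 + 97)/(-98 - 105))/(-160 + (48 + 97)/(-98 - 105))) = √(11060 + (-181 + 145/(-203))/(-160 + 145/(-203))) = √(11060 + (-181 + 145*(-1/203))/(-160 + 145*(-1/203))) = √(11060 + (-181 - 5/7)/(-160 - 5/7)) = √(11060 - 1272/7/(-1125/7)) = √(11060 - 7/1125*(-1272/7)) = √(11060 + 424/375) = √(4147924/375) = 2*√15554715/75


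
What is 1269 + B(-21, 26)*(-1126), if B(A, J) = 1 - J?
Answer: 29419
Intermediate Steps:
1269 + B(-21, 26)*(-1126) = 1269 + (1 - 1*26)*(-1126) = 1269 + (1 - 26)*(-1126) = 1269 - 25*(-1126) = 1269 + 28150 = 29419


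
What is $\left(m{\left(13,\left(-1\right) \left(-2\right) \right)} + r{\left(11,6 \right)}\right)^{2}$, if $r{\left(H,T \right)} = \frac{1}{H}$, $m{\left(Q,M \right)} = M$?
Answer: $\frac{529}{121} \approx 4.3719$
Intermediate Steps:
$\left(m{\left(13,\left(-1\right) \left(-2\right) \right)} + r{\left(11,6 \right)}\right)^{2} = \left(\left(-1\right) \left(-2\right) + \frac{1}{11}\right)^{2} = \left(2 + \frac{1}{11}\right)^{2} = \left(\frac{23}{11}\right)^{2} = \frac{529}{121}$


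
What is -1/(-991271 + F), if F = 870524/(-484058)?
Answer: 242029/239916764121 ≈ 1.0088e-6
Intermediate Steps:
F = -435262/242029 (F = 870524*(-1/484058) = -435262/242029 ≈ -1.7984)
-1/(-991271 + F) = -1/(-991271 - 435262/242029) = -1/(-239916764121/242029) = -1*(-242029/239916764121) = 242029/239916764121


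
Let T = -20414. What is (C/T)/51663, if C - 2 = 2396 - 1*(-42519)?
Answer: -44917/1054648482 ≈ -4.2590e-5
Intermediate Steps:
C = 44917 (C = 2 + (2396 - 1*(-42519)) = 2 + (2396 + 42519) = 2 + 44915 = 44917)
(C/T)/51663 = (44917/(-20414))/51663 = (44917*(-1/20414))*(1/51663) = -44917/20414*1/51663 = -44917/1054648482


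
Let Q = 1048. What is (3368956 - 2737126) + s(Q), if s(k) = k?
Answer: 632878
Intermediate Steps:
(3368956 - 2737126) + s(Q) = (3368956 - 2737126) + 1048 = 631830 + 1048 = 632878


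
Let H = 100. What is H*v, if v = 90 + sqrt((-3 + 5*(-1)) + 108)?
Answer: 10000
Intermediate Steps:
v = 100 (v = 90 + sqrt((-3 - 5) + 108) = 90 + sqrt(-8 + 108) = 90 + sqrt(100) = 90 + 10 = 100)
H*v = 100*100 = 10000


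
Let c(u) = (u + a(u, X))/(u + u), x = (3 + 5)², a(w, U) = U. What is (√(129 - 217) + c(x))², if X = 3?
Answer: -1437303/16384 + 67*I*√22/32 ≈ -87.726 + 9.8206*I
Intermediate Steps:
x = 64 (x = 8² = 64)
c(u) = (3 + u)/(2*u) (c(u) = (u + 3)/(u + u) = (3 + u)/((2*u)) = (3 + u)*(1/(2*u)) = (3 + u)/(2*u))
(√(129 - 217) + c(x))² = (√(129 - 217) + (½)*(3 + 64)/64)² = (√(-88) + (½)*(1/64)*67)² = (2*I*√22 + 67/128)² = (67/128 + 2*I*√22)²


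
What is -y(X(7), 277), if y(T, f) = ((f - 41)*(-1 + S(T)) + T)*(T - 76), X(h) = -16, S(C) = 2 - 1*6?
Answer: -110032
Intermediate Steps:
S(C) = -4 (S(C) = 2 - 6 = -4)
y(T, f) = (-76 + T)*(205 + T - 5*f) (y(T, f) = ((f - 41)*(-1 - 4) + T)*(T - 76) = ((-41 + f)*(-5) + T)*(-76 + T) = ((205 - 5*f) + T)*(-76 + T) = (205 + T - 5*f)*(-76 + T) = (-76 + T)*(205 + T - 5*f))
-y(X(7), 277) = -(-15580 + (-16)² + 129*(-16) + 380*277 - 5*(-16)*277) = -(-15580 + 256 - 2064 + 105260 + 22160) = -1*110032 = -110032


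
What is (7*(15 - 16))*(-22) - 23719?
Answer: -23565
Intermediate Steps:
(7*(15 - 16))*(-22) - 23719 = (7*(-1))*(-22) - 23719 = -7*(-22) - 23719 = 154 - 23719 = -23565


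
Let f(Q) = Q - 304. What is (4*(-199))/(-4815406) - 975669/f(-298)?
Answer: 2349121417903/1449437206 ≈ 1620.7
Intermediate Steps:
f(Q) = -304 + Q
(4*(-199))/(-4815406) - 975669/f(-298) = (4*(-199))/(-4815406) - 975669/(-304 - 298) = -796*(-1/4815406) - 975669/(-602) = 398/2407703 - 975669*(-1/602) = 398/2407703 + 975669/602 = 2349121417903/1449437206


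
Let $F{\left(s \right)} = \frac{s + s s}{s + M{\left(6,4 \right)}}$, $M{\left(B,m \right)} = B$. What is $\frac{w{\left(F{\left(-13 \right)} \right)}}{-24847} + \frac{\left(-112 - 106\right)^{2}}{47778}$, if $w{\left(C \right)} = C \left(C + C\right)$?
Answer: $\frac{27767580878}{29084929167} \approx 0.95471$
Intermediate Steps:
$F{\left(s \right)} = \frac{s + s^{2}}{6 + s}$ ($F{\left(s \right)} = \frac{s + s s}{s + 6} = \frac{s + s^{2}}{6 + s}$)
$w{\left(C \right)} = 2 C^{2}$ ($w{\left(C \right)} = C 2 C = 2 C^{2}$)
$\frac{w{\left(F{\left(-13 \right)} \right)}}{-24847} + \frac{\left(-112 - 106\right)^{2}}{47778} = \frac{2 \left(- \frac{13 \left(1 - 13\right)}{6 - 13}\right)^{2}}{-24847} + \frac{\left(-112 - 106\right)^{2}}{47778} = 2 \left(\left(-13\right) \frac{1}{-7} \left(-12\right)\right)^{2} \left(- \frac{1}{24847}\right) + \left(-218\right)^{2} \cdot \frac{1}{47778} = 2 \left(\left(-13\right) \left(- \frac{1}{7}\right) \left(-12\right)\right)^{2} \left(- \frac{1}{24847}\right) + 47524 \cdot \frac{1}{47778} = 2 \left(- \frac{156}{7}\right)^{2} \left(- \frac{1}{24847}\right) + \frac{23762}{23889} = 2 \cdot \frac{24336}{49} \left(- \frac{1}{24847}\right) + \frac{23762}{23889} = \frac{48672}{49} \left(- \frac{1}{24847}\right) + \frac{23762}{23889} = - \frac{48672}{1217503} + \frac{23762}{23889} = \frac{27767580878}{29084929167}$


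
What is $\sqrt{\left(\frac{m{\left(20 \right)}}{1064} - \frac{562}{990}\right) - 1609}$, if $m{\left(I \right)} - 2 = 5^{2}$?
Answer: $\frac{i \sqrt{12402052001570}}{87780} \approx 40.119 i$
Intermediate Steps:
$m{\left(I \right)} = 27$ ($m{\left(I \right)} = 2 + 5^{2} = 2 + 25 = 27$)
$\sqrt{\left(\frac{m{\left(20 \right)}}{1064} - \frac{562}{990}\right) - 1609} = \sqrt{\left(\frac{27}{1064} - \frac{562}{990}\right) - 1609} = \sqrt{\left(27 \cdot \frac{1}{1064} - \frac{281}{495}\right) - 1609} = \sqrt{\left(\frac{27}{1064} - \frac{281}{495}\right) - 1609} = \sqrt{- \frac{285619}{526680} - 1609} = \sqrt{- \frac{847713739}{526680}} = \frac{i \sqrt{12402052001570}}{87780}$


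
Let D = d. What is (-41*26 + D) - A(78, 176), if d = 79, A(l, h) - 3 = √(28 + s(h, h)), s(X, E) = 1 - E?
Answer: -990 - 7*I*√3 ≈ -990.0 - 12.124*I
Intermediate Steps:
A(l, h) = 3 + √(29 - h) (A(l, h) = 3 + √(28 + (1 - h)) = 3 + √(29 - h))
D = 79
(-41*26 + D) - A(78, 176) = (-41*26 + 79) - (3 + √(29 - 1*176)) = (-1066 + 79) - (3 + √(29 - 176)) = -987 - (3 + √(-147)) = -987 - (3 + 7*I*√3) = -987 + (-3 - 7*I*√3) = -990 - 7*I*√3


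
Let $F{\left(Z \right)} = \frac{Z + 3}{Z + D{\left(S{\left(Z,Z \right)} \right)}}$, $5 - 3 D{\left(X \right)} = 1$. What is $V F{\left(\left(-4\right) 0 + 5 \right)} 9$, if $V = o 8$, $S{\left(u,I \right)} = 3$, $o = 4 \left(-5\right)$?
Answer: $- \frac{34560}{19} \approx -1818.9$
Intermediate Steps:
$o = -20$
$V = -160$ ($V = \left(-20\right) 8 = -160$)
$D{\left(X \right)} = \frac{4}{3}$ ($D{\left(X \right)} = \frac{5}{3} - \frac{1}{3} = \frac{4}{3}$)
$F{\left(Z \right)} = \frac{3 + Z}{\frac{4}{3} + Z}$ ($F{\left(Z \right)} = \frac{Z + 3}{Z + \frac{4}{3}} = \frac{3 + Z}{\frac{4}{3} + Z}$)
$V F{\left(\left(-4\right) 0 + 5 \right)} 9 = - 160 \frac{3 \left(3 + \left(\left(-4\right) 0 + 5\right)\right)}{4 + 3 \left(\left(-4\right) 0 + 5\right)} 9 = - 160 \frac{3 \left(3 + \left(0 + 5\right)\right)}{4 + 3 \left(0 + 5\right)} 9 = - 160 \frac{3 \left(3 + 5\right)}{4 + 3 \cdot 5} \cdot 9 = - 160 \cdot 3 \frac{1}{4 + 15} \cdot 8 \cdot 9 = - 160 \cdot 3 \cdot \frac{1}{19} \cdot 8 \cdot 9 = \left(-160\right) \frac{24}{19} \cdot 9 = \left(- \frac{3840}{19}\right) 9 = - \frac{34560}{19}$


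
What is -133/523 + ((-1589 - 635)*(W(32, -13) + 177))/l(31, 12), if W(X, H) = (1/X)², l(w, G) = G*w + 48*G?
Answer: -13184327929/31731456 ≈ -415.50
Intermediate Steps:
l(w, G) = 48*G + G*w
W(X, H) = X⁻²
-133/523 + ((-1589 - 635)*(W(32, -13) + 177))/l(31, 12) = -133/523 + ((-1589 - 635)*(32⁻² + 177))/((12*(48 + 31))) = -133*1/523 + (-2224*(1/1024 + 177))/((12*79)) = -133/523 - 2224*181249/1024/948 = -133/523 - 25193611/64*1/948 = -133/523 - 25193611/60672 = -13184327929/31731456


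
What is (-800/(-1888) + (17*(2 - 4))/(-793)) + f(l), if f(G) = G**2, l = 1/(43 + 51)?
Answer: 192945503/413409932 ≈ 0.46672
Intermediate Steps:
l = 1/94 ≈ 0.010638
(-800/(-1888) + (17*(2 - 4))/(-793)) + f(l) = (-800/(-1888) + (17*(2 - 4))/(-793)) + (1/94)**2 = (-800*(-1/1888) + (17*(-2))*(-1/793)) + 1/8836 = (25/59 - 34*(-1/793)) + 1/8836 = (25/59 + 34/793) + 1/8836 = 21831/46787 + 1/8836 = 192945503/413409932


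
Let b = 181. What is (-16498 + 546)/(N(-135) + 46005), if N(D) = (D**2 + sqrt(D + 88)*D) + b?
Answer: -128435534/518704187 - 269190*I*sqrt(47)/518704187 ≈ -0.24761 - 0.0035579*I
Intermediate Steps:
N(D) = 181 + D**2 + D*sqrt(88 + D) (N(D) = (D**2 + sqrt(D + 88)*D) + 181 = (D**2 + sqrt(88 + D)*D) + 181 = (D**2 + D*sqrt(88 + D)) + 181 = 181 + D**2 + D*sqrt(88 + D))
(-16498 + 546)/(N(-135) + 46005) = (-16498 + 546)/((181 + (-135)**2 - 135*sqrt(88 - 135)) + 46005) = -15952/((181 + 18225 - 135*I*sqrt(47)) + 46005) = -15952/((18406 - 135*I*sqrt(47)) + 46005) = -15952/(64411 - 135*I*sqrt(47))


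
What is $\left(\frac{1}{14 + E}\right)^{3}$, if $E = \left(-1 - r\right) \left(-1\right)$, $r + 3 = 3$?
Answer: $\frac{1}{3375} \approx 0.0002963$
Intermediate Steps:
$r = 0$ ($r = -3 + 3 = 0$)
$E = 1$ ($E = \left(-1 - 0\right) \left(-1\right) = \left(-1 + 0\right) \left(-1\right) = \left(-1\right) \left(-1\right) = 1$)
$\left(\frac{1}{14 + E}\right)^{3} = \left(\frac{1}{14 + 1}\right)^{3} = \left(\frac{1}{15}\right)^{3} = \frac{1}{3375}$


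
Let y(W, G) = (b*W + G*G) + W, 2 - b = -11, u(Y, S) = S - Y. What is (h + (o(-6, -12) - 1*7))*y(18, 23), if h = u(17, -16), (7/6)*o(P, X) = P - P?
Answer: -31240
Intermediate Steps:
o(P, X) = 0 (o(P, X) = 6*(P - P)/7 = (6/7)*0 = 0)
h = -33 (h = -16 - 1*17 = -16 - 17 = -33)
b = 13 (b = 2 - 1*(-11) = 2 + 11 = 13)
y(W, G) = G² + 14*W (y(W, G) = (13*W + G*G) + W = (13*W + G²) + W = (G² + 13*W) + W = G² + 14*W)
(h + (o(-6, -12) - 1*7))*y(18, 23) = (-33 + (0 - 1*7))*(23² + 14*18) = (-33 + (0 - 7))*(529 + 252) = (-33 - 7)*781 = -40*781 = -31240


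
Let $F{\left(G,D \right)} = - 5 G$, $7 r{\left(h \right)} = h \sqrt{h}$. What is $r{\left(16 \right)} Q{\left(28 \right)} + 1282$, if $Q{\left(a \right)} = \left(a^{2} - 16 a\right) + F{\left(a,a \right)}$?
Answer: $3074$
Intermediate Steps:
$r{\left(h \right)} = \frac{h^{\frac{3}{2}}}{7}$ ($r{\left(h \right)} = \frac{h \sqrt{h}}{7} = \frac{h^{\frac{3}{2}}}{7}$)
$Q{\left(a \right)} = a^{2} - 21 a$ ($Q{\left(a \right)} = \left(a^{2} - 16 a\right) - 5 a = a^{2} - 21 a$)
$r{\left(16 \right)} Q{\left(28 \right)} + 1282 = \frac{16^{\frac{3}{2}}}{7} \cdot 28 \left(-21 + 28\right) + 1282 = \frac{1}{7} \cdot 64 \cdot 28 \cdot 7 + 1282 = \frac{64}{7} \cdot 196 + 1282 = 1792 + 1282 = 3074$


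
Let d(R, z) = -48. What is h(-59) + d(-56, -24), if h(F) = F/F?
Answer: -47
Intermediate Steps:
h(F) = 1
h(-59) + d(-56, -24) = 1 - 48 = -47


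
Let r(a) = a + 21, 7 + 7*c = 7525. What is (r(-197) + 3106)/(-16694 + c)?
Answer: -293/1562 ≈ -0.18758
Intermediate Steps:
c = 1074 (c = -1 + (⅐)*7525 = -1 + 1075 = 1074)
r(a) = 21 + a
(r(-197) + 3106)/(-16694 + c) = ((21 - 197) + 3106)/(-16694 + 1074) = (-176 + 3106)/(-15620) = 2930*(-1/15620) = -293/1562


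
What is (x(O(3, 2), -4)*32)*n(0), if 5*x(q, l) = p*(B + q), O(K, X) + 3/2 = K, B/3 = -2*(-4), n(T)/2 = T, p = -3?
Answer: 0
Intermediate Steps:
n(T) = 2*T
B = 24 (B = 3*(-2*(-4)) = 3*8 = 24)
O(K, X) = -3/2 + K
x(q, l) = -72/5 - 3*q/5 (x(q, l) = (-3*(24 + q))/5 = (-72 - 3*q)/5 = -72/5 - 3*q/5)
(x(O(3, 2), -4)*32)*n(0) = ((-72/5 - 3*(-3/2 + 3)/5)*32)*(2*0) = ((-72/5 - ⅗*3/2)*32)*0 = ((-72/5 - 9/10)*32)*0 = -153/10*32*0 = -2448/5*0 = 0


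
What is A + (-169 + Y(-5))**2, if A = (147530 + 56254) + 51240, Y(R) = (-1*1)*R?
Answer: 281920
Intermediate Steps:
Y(R) = -R
A = 255024 (A = 203784 + 51240 = 255024)
A + (-169 + Y(-5))**2 = 255024 + (-169 - 1*(-5))**2 = 255024 + (-169 + 5)**2 = 255024 + (-164)**2 = 255024 + 26896 = 281920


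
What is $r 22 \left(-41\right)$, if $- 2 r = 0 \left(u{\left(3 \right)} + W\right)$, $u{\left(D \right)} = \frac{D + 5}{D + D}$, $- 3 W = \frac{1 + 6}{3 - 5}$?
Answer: $0$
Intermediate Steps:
$W = \frac{7}{6}$ ($W = - \frac{\left(1 + 6\right) \frac{1}{3 - 5}}{3} = - \frac{7 \frac{1}{-2}}{3} = - \frac{7 \left(- \frac{1}{2}\right)}{3} = \left(- \frac{1}{3}\right) \left(- \frac{7}{2}\right) = \frac{7}{6} \approx 1.1667$)
$u{\left(D \right)} = \frac{5 + D}{2 D}$
$r = 0$ ($r = - \frac{0 \left(\frac{5 + 3}{2 \cdot 3} + \frac{7}{6}\right)}{2} = - \frac{0 \left(\frac{1}{2} \cdot \frac{1}{3} \cdot 8 + \frac{7}{6}\right)}{2} = - \frac{0 \left(\frac{4}{3} + \frac{7}{6}\right)}{2} = - \frac{0 \cdot \frac{5}{2}}{2} = \left(- \frac{1}{2}\right) 0 = 0$)
$r 22 \left(-41\right) = 0 \cdot 22 \left(-41\right) = 0 \left(-41\right) = 0$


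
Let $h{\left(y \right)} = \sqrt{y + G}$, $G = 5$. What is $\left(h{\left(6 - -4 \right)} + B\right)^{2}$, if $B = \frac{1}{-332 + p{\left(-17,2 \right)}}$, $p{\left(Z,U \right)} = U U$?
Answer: $\frac{1613761}{107584} - \frac{\sqrt{15}}{164} \approx 14.976$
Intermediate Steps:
$p{\left(Z,U \right)} = U^{2}$
$B = - \frac{1}{328}$ ($B = \frac{1}{-332 + 2^{2}} = \frac{1}{-332 + 4} = \frac{1}{-328} = - \frac{1}{328} \approx -0.0030488$)
$h{\left(y \right)} = \sqrt{5 + y}$ ($h{\left(y \right)} = \sqrt{y + 5} = \sqrt{5 + y}$)
$\left(h{\left(6 - -4 \right)} + B\right)^{2} = \left(\sqrt{5 + \left(6 - -4\right)} - \frac{1}{328}\right)^{2} = \left(\sqrt{5 + \left(6 + 4\right)} - \frac{1}{328}\right)^{2} = \left(\sqrt{5 + 10} - \frac{1}{328}\right)^{2} = \left(\sqrt{15} - \frac{1}{328}\right)^{2} = \left(- \frac{1}{328} + \sqrt{15}\right)^{2}$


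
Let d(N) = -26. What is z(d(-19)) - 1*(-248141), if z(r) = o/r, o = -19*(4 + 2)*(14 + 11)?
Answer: 3227258/13 ≈ 2.4825e+5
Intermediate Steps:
o = -2850 (o = -114*25 = -19*150 = -2850)
z(r) = -2850/r
z(d(-19)) - 1*(-248141) = -2850/(-26) - 1*(-248141) = -2850*(-1/26) + 248141 = 1425/13 + 248141 = 3227258/13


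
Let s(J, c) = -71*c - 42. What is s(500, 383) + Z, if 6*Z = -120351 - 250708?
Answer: -534469/6 ≈ -89078.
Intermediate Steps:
s(J, c) = -42 - 71*c
Z = -371059/6 (Z = (-120351 - 250708)/6 = (1/6)*(-371059) = -371059/6 ≈ -61843.)
s(500, 383) + Z = (-42 - 71*383) - 371059/6 = (-42 - 27193) - 371059/6 = -27235 - 371059/6 = -534469/6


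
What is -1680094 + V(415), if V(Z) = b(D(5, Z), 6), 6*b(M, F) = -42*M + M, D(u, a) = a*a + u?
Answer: -2856999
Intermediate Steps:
D(u, a) = u + a² (D(u, a) = a² + u = u + a²)
b(M, F) = -41*M/6 (b(M, F) = (-42*M + M)/6 = (-41*M)/6 = -41*M/6)
V(Z) = -205/6 - 41*Z²/6 (V(Z) = -41*(5 + Z²)/6 = -205/6 - 41*Z²/6)
-1680094 + V(415) = -1680094 + (-205/6 - 41/6*415²) = -1680094 + (-205/6 - 41/6*172225) = -1680094 + (-205/6 - 7061225/6) = -1680094 - 1176905 = -2856999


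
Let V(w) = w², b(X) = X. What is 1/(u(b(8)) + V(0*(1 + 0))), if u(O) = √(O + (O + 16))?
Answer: √2/8 ≈ 0.17678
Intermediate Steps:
u(O) = √(16 + 2*O) (u(O) = √(O + (16 + O)) = √(16 + 2*O))
1/(u(b(8)) + V(0*(1 + 0))) = 1/(√(16 + 2*8) + (0*(1 + 0))²) = 1/(√(16 + 16) + (0*1)²) = 1/(√32 + 0²) = 1/(4*√2 + 0) = 1/(4*√2) = √2/8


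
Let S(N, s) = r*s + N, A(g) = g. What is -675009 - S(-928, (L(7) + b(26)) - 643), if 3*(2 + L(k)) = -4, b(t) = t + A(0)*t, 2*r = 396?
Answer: -551255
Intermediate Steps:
r = 198 (r = (1/2)*396 = 198)
b(t) = t (b(t) = t + 0*t = t + 0 = t)
L(k) = -10/3 (L(k) = -2 + (1/3)*(-4) = -2 - 4/3 = -10/3)
S(N, s) = N + 198*s (S(N, s) = 198*s + N = N + 198*s)
-675009 - S(-928, (L(7) + b(26)) - 643) = -675009 - (-928 + 198*((-10/3 + 26) - 643)) = -675009 - (-928 + 198*(68/3 - 643)) = -675009 - (-928 + 198*(-1861/3)) = -675009 - (-928 - 122826) = -675009 - 1*(-123754) = -675009 + 123754 = -551255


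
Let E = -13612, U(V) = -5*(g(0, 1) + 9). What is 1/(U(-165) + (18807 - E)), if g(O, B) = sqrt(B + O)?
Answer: 1/32369 ≈ 3.0894e-5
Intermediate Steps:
U(V) = -50 (U(V) = -5*(sqrt(1 + 0) + 9) = -5*(sqrt(1) + 9) = -5*(1 + 9) = -5*10 = -50)
1/(U(-165) + (18807 - E)) = 1/(-50 + (18807 - 1*(-13612))) = 1/(-50 + (18807 + 13612)) = 1/(-50 + 32419) = 1/32369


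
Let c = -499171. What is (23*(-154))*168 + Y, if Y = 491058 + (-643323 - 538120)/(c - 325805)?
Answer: -85794672605/824976 ≈ -1.0400e+5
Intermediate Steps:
Y = 405112246051/824976 (Y = 491058 + (-643323 - 538120)/(-499171 - 325805) = 491058 - 1181443/(-824976) = 491058 - 1181443*(-1/824976) = 491058 + 1181443/824976 = 405112246051/824976 ≈ 4.9106e+5)
(23*(-154))*168 + Y = (23*(-154))*168 + 405112246051/824976 = -3542*168 + 405112246051/824976 = -595056 + 405112246051/824976 = -85794672605/824976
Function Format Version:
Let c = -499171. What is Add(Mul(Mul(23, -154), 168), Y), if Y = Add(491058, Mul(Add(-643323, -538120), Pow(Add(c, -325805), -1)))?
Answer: Rational(-85794672605, 824976) ≈ -1.0400e+5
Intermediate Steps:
Y = Rational(405112246051, 824976) (Y = Add(491058, Mul(Add(-643323, -538120), Pow(Add(-499171, -325805), -1))) = Add(491058, Mul(-1181443, Pow(-824976, -1))) = Add(491058, Mul(-1181443, Rational(-1, 824976))) = Add(491058, Rational(1181443, 824976)) = Rational(405112246051, 824976) ≈ 4.9106e+5)
Add(Mul(Mul(23, -154), 168), Y) = Add(Mul(Mul(23, -154), 168), Rational(405112246051, 824976)) = Add(Mul(-3542, 168), Rational(405112246051, 824976)) = Add(-595056, Rational(405112246051, 824976)) = Rational(-85794672605, 824976)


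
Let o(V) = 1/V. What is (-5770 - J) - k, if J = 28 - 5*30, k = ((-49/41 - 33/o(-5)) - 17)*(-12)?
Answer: -159340/41 ≈ -3886.3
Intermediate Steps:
k = -72228/41 (k = ((-49/41 - 33/(1/(-5))) - 17)*(-12) = ((-49*1/41 - 33/(-⅕)) - 17)*(-12) = ((-49/41 - 33*(-5)) - 17)*(-12) = ((-49/41 + 165) - 17)*(-12) = (6716/41 - 17)*(-12) = (6019/41)*(-12) = -72228/41 ≈ -1761.7)
J = -122 (J = 28 - 150 = -122)
(-5770 - J) - k = (-5770 - 1*(-122)) - 1*(-72228/41) = (-5770 + 122) + 72228/41 = -5648 + 72228/41 = -159340/41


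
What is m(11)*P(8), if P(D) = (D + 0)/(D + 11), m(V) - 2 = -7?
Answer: -40/19 ≈ -2.1053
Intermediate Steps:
m(V) = -5 (m(V) = 2 - 7 = -5)
P(D) = D/(11 + D)
m(11)*P(8) = -40/(11 + 8) = -40/19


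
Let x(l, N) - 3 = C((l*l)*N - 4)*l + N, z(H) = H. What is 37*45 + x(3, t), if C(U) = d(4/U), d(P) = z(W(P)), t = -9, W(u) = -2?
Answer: 1653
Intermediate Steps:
d(P) = -2
C(U) = -2
x(l, N) = 3 + N - 2*l (x(l, N) = 3 + (-2*l + N) = 3 + (N - 2*l) = 3 + N - 2*l)
37*45 + x(3, t) = 37*45 + (3 - 9 - 2*3) = 1665 + (3 - 9 - 6) = 1665 - 12 = 1653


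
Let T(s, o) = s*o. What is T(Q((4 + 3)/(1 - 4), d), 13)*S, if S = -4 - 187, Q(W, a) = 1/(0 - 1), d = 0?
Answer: 2483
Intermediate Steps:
Q(W, a) = -1 (Q(W, a) = 1/(-1) = -1)
T(s, o) = o*s
S = -191
T(Q((4 + 3)/(1 - 4), d), 13)*S = (13*(-1))*(-191) = -13*(-191) = 2483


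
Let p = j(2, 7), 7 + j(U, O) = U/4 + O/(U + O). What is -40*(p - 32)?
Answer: 13580/9 ≈ 1508.9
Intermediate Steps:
j(U, O) = -7 + U/4 + O/(O + U) (j(U, O) = -7 + (U/4 + O/(U + O)) = -7 + (U*(¼) + O/(O + U)) = -7 + (U/4 + O/(O + U)) = -7 + U/4 + O/(O + U))
p = -103/18 (p = (2² - 28*2 - 24*7 + 7*2)/(4*(7 + 2)) = (¼)*(4 - 56 - 168 + 14)/9 = (¼)*(⅑)*(-206) = -103/18 ≈ -5.7222)
-40*(p - 32) = -40*(-103/18 - 32) = -40*(-679/18) = 13580/9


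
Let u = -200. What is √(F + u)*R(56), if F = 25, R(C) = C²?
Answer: 15680*I*√7 ≈ 41485.0*I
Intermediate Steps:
√(F + u)*R(56) = √(25 - 200)*56² = √(-175)*3136 = (5*I*√7)*3136 = 15680*I*√7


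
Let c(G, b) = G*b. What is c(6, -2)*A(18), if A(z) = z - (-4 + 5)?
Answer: -204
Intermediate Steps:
A(z) = -1 + z (A(z) = z - 1*1 = z - 1 = -1 + z)
c(6, -2)*A(18) = (6*(-2))*(-1 + 18) = -12*17 = -204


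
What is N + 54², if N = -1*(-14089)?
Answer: 17005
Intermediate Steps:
N = 14089
N + 54² = 14089 + 54² = 14089 + 2916 = 17005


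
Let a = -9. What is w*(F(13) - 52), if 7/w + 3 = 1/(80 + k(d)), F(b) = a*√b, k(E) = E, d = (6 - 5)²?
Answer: 14742/121 + 5103*√13/242 ≈ 197.86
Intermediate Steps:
d = 1 (d = 1² = 1)
F(b) = -9*√b
w = -567/242 (w = 7/(-3 + 1/(80 + 1)) = 7/(-3 + 1/81) = 7/(-242/81) = 7*(-81/242) = -567/242 ≈ -2.3430)
w*(F(13) - 52) = -567*(-9*√13 - 52)/242 = -567*(-52 - 9*√13)/242 = 14742/121 + 5103*√13/242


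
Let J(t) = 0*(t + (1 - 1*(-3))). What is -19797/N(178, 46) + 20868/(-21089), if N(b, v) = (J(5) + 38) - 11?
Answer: -139354123/189801 ≈ -734.21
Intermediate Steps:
J(t) = 0 (J(t) = 0*(t + (1 + 3)) = 0*(t + 4) = 0*(4 + t) = 0)
N(b, v) = 27 (N(b, v) = (0 + 38) - 11 = 38 - 11 = 27)
-19797/N(178, 46) + 20868/(-21089) = -19797/27 + 20868/(-21089) = -19797*1/27 + 20868*(-1/21089) = -6599/9 - 20868/21089 = -139354123/189801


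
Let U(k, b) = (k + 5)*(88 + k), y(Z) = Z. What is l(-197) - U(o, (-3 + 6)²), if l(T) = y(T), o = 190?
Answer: -54407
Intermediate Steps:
l(T) = T
U(k, b) = (5 + k)*(88 + k)
l(-197) - U(o, (-3 + 6)²) = -197 - (440 + 190² + 93*190) = -197 - (440 + 36100 + 17670) = -197 - 1*54210 = -197 - 54210 = -54407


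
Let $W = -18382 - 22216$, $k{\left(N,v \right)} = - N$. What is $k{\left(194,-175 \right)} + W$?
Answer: $-40792$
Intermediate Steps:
$W = -40598$ ($W = -18382 - 22216 = -40598$)
$k{\left(194,-175 \right)} + W = \left(-1\right) 194 - 40598 = -194 - 40598 = -40792$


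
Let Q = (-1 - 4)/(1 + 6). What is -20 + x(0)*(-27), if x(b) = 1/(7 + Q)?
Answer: -1069/44 ≈ -24.295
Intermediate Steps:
Q = -5/7 ≈ -0.71429
x(b) = 7/44 (x(b) = 1/(7 - 5/7) = 1/(44/7) = 7/44)
-20 + x(0)*(-27) = -20 + (7/44)*(-27) = -20 - 189/44 = -1069/44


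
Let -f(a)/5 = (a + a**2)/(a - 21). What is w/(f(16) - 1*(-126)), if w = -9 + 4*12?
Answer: 39/398 ≈ 0.097990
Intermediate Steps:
f(a) = -5*(a + a**2)/(-21 + a) (f(a) = -5*(a + a**2)/(a - 21) = -5*(a + a**2)/(-21 + a))
w = 39 (w = -9 + 48 = 39)
w/(f(16) - 1*(-126)) = 39/(-5*16*(1 + 16)/(-21 + 16) - 1*(-126)) = 39/(-5*16*17/(-5) + 126) = 39/(-5*16*(-1/5)*17 + 126) = 39/(272 + 126) = 39/398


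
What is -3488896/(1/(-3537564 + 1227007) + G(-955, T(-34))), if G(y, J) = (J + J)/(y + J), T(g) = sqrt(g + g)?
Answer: -2525793842552920728448/1452118605308317 - 71151614688777896097280*I*sqrt(17)/1452118605308317 ≈ -1.7394e+6 - 2.0203e+8*I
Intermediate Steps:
T(g) = sqrt(2)*sqrt(g) (T(g) = sqrt(2*g) = sqrt(2)*sqrt(g))
G(y, J) = 2*J/(J + y) (G(y, J) = (2*J)/(J + y) = 2*J/(J + y))
-3488896/(1/(-3537564 + 1227007) + G(-955, T(-34))) = -3488896/(1/(-3537564 + 1227007) + 2*(sqrt(2)*sqrt(-34))/(sqrt(2)*sqrt(-34) - 955)) = -3488896/(1/(-2310557) + 2*(sqrt(2)*(I*sqrt(34)))/(sqrt(2)*(I*sqrt(34)) - 955)) = -3488896/(-1/2310557 + 2*(2*I*sqrt(17))/(2*I*sqrt(17) - 955)) = -3488896/(-1/2310557 + 2*(2*I*sqrt(17))/(-955 + 2*I*sqrt(17))) = -3488896/(-1/2310557 + 4*I*sqrt(17)/(-955 + 2*I*sqrt(17)))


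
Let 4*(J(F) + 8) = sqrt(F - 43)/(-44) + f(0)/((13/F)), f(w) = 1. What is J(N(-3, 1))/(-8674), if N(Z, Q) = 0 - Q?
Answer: 417/451048 + I*sqrt(11)/763312 ≈ 0.00092451 + 4.345e-6*I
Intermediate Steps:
N(Z, Q) = -Q
J(F) = -8 - sqrt(-43 + F)/176 + F/52 (J(F) = -8 + (sqrt(F - 43)/(-44) + 1/(13/F))/4 = -8 + (sqrt(-43 + F)*(-1/44) + 1*(F/13))/4 = -8 + (-sqrt(-43 + F)/44 + F/13)/4 = -8 + (-sqrt(-43 + F)/176 + F/52) = -8 - sqrt(-43 + F)/176 + F/52)
J(N(-3, 1))/(-8674) = (-8 - sqrt(-43 - 1*1)/176 + (-1*1)/52)/(-8674) = (-8 - sqrt(-43 - 1)/176 + (1/52)*(-1))*(-1/8674) = (-8 - I*sqrt(11)/88 - 1/52)*(-1/8674) = (-417/52 - I*sqrt(11)/88)*(-1/8674) = 417/451048 + I*sqrt(11)/763312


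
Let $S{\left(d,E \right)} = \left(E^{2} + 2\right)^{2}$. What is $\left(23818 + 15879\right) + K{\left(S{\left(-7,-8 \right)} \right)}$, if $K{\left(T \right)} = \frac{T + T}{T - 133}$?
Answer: $\frac{167649143}{4223} \approx 39699.0$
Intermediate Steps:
$S{\left(d,E \right)} = \left(2 + E^{2}\right)^{2}$
$K{\left(T \right)} = \frac{2 T}{-133 + T}$
$\left(23818 + 15879\right) + K{\left(S{\left(-7,-8 \right)} \right)} = \left(23818 + 15879\right) + \frac{2 \left(2 + \left(-8\right)^{2}\right)^{2}}{-133 + \left(2 + \left(-8\right)^{2}\right)^{2}} = 39697 + \frac{2 \left(2 + 64\right)^{2}}{-133 + \left(2 + 64\right)^{2}} = 39697 + \frac{2 \cdot 66^{2}}{-133 + 66^{2}} = 39697 + 2 \cdot 4356 \frac{1}{-133 + 4356} = 39697 + 2 \cdot 4356 \cdot \frac{1}{4223} = 39697 + \frac{8712}{4223} = \frac{167649143}{4223}$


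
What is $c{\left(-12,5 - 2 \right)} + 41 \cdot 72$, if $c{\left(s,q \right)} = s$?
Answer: $2940$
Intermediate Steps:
$c{\left(-12,5 - 2 \right)} + 41 \cdot 72 = -12 + 41 \cdot 72 = -12 + 2952 = 2940$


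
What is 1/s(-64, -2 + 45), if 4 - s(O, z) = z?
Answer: -1/39 ≈ -0.025641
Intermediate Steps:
s(O, z) = 4 - z
1/s(-64, -2 + 45) = 1/(4 - (-2 + 45)) = 1/(4 - 1*43) = 1/(4 - 43) = 1/(-39) = -1/39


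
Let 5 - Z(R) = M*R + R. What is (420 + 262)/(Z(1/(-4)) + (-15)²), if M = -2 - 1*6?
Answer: 248/83 ≈ 2.9880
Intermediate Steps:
M = -8 (M = -2 - 6 = -8)
Z(R) = 5 + 7*R (Z(R) = 5 - (-8*R + R) = 5 - (-7)*R = 5 + 7*R)
(420 + 262)/(Z(1/(-4)) + (-15)²) = (420 + 262)/((5 + 7/(-4)) + (-15)²) = 682/((5 + 7*(-¼)) + 225) = 682/((5 - 7/4) + 225) = 682/(13/4 + 225) = 682/(913/4) = 682*(4/913) = 248/83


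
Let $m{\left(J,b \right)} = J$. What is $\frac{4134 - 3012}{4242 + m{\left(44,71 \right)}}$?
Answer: $\frac{561}{2143} \approx 0.26178$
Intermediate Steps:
$\frac{4134 - 3012}{4242 + m{\left(44,71 \right)}} = \frac{4134 - 3012}{4242 + 44} = \frac{1122}{4286} = 1122 \cdot \frac{1}{4286} = \frac{561}{2143}$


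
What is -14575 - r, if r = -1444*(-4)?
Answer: -20351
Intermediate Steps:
r = 5776
-14575 - r = -14575 - 1*5776 = -14575 - 5776 = -20351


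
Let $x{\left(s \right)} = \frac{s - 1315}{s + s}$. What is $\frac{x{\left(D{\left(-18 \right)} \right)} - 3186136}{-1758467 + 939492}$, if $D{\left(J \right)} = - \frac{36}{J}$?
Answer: $\frac{12745857}{3275900} \approx 3.8908$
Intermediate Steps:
$x{\left(s \right)} = \frac{-1315 + s}{2 s}$
$\frac{x{\left(D{\left(-18 \right)} \right)} - 3186136}{-1758467 + 939492} = \frac{\frac{-1315 - \frac{36}{-18}}{2 \left(- \frac{36}{-18}\right)} - 3186136}{-1758467 + 939492} = \frac{\frac{-1315 - -2}{2 \left(\left(-36\right) \left(- \frac{1}{18}\right)\right)} - 3186136}{-818975} = \left(\frac{-1315 + 2}{2 \cdot 2} - 3186136\right) \left(- \frac{1}{818975}\right) = \left(\frac{1}{2} \cdot \frac{1}{2} \left(-1313\right) - 3186136\right) \left(- \frac{1}{818975}\right) = \left(- \frac{1313}{4} - 3186136\right) \left(- \frac{1}{818975}\right) = \left(- \frac{12745857}{4}\right) \left(- \frac{1}{818975}\right) = \frac{12745857}{3275900}$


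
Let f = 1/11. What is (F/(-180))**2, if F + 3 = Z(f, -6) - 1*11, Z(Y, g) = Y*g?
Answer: 64/9801 ≈ 0.0065299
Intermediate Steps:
f = 1/11 ≈ 0.090909
F = -160/11 (F = -3 + ((1/11)*(-6) - 1*11) = -3 + (-6/11 - 11) = -3 - 127/11 = -160/11 ≈ -14.545)
(F/(-180))**2 = (-160/11/(-180))**2 = (-160/11*(-1/180))**2 = (8/99)**2 = 64/9801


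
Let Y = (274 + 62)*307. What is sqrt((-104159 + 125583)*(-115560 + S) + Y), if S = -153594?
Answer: 4*I*sqrt(360390759) ≈ 75936.0*I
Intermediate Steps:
Y = 103152 (Y = 336*307 = 103152)
sqrt((-104159 + 125583)*(-115560 + S) + Y) = sqrt((-104159 + 125583)*(-115560 - 153594) + 103152) = sqrt(21424*(-269154) + 103152) = sqrt(-5766355296 + 103152) = sqrt(-5766252144) = 4*I*sqrt(360390759)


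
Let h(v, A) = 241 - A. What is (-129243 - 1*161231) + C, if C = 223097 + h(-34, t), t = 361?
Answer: -67497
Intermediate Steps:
C = 222977 (C = 223097 + (241 - 1*361) = 223097 + (241 - 361) = 223097 - 120 = 222977)
(-129243 - 1*161231) + C = (-129243 - 1*161231) + 222977 = (-129243 - 161231) + 222977 = -290474 + 222977 = -67497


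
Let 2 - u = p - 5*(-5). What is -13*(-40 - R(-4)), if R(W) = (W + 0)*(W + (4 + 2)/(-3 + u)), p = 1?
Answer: 6656/9 ≈ 739.56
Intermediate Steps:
u = -24 (u = 2 - (1 - 5*(-5)) = 2 - (1 + 25) = 2 - 1*26 = 2 - 26 = -24)
R(W) = W*(-2/9 + W) (R(W) = (W + 0)*(W + (4 + 2)/(-3 - 24)) = W*(W + 6/(-27)) = W*(W + 6*(-1/27)) = W*(W - 2/9) = W*(-2/9 + W))
-13*(-40 - R(-4)) = -13*(-40 - (-4)*(-2 + 9*(-4))/9) = -13*(-40 - (-4)*(-2 - 36)/9) = -13*(-40 - (-4)*(-38)/9) = -13*(-40 - 1*152/9) = -13*(-40 - 152/9) = -13*(-512/9) = 6656/9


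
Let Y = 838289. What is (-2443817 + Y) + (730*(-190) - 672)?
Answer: -1744900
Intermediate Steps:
(-2443817 + Y) + (730*(-190) - 672) = (-2443817 + 838289) + (730*(-190) - 672) = -1605528 + (-138700 - 672) = -1605528 - 139372 = -1744900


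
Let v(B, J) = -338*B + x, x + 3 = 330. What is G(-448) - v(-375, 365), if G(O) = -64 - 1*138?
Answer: -127279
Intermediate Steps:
x = 327 (x = -3 + 330 = 327)
G(O) = -202 (G(O) = -64 - 138 = -202)
v(B, J) = 327 - 338*B (v(B, J) = -338*B + 327 = 327 - 338*B)
G(-448) - v(-375, 365) = -202 - (327 - 338*(-375)) = -202 - (327 + 126750) = -202 - 1*127077 = -202 - 127077 = -127279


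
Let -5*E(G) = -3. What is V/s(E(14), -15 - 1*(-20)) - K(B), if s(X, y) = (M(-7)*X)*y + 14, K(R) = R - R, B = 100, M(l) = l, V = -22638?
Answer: 3234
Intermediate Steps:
E(G) = 3/5 (E(G) = -1/5*(-3) = 3/5)
K(R) = 0
s(X, y) = 14 - 7*X*y (s(X, y) = (-7*X)*y + 14 = -7*X*y + 14 = 14 - 7*X*y)
V/s(E(14), -15 - 1*(-20)) - K(B) = -22638/(14 - 7*3/5*(-15 - 1*(-20))) - 1*0 = -22638/(14 - 7*3/5*(-15 + 20)) + 0 = -22638/(14 - 7*3/5*5) + 0 = -22638/(14 - 21) + 0 = -22638/(-7) + 0 = -22638*(-1/7) + 0 = 3234 + 0 = 3234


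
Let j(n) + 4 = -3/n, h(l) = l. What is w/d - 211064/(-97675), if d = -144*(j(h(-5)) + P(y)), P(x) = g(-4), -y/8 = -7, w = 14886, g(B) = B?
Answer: 466361069/28911800 ≈ 16.130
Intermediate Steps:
y = 56 (y = -8*(-7) = 56)
P(x) = -4
j(n) = -4 - 3/n
d = 5328/5 (d = -144*((-4 - 3/(-5)) - 4) = -144*((-4 - 3*(-⅕)) - 4) = -144*((-4 + ⅗) - 4) = -144*(-17/5 - 4) = -144*(-37/5) = 5328/5 ≈ 1065.6)
w/d - 211064/(-97675) = 14886/(5328/5) - 211064/(-97675) = 14886*(5/5328) - 211064*(-1/97675) = 4135/296 + 211064/97675 = 466361069/28911800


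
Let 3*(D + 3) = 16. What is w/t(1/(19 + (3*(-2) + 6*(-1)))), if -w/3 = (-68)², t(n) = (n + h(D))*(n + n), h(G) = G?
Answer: -254898/13 ≈ -19608.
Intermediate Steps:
D = 7/3 (D = -3 + (⅓)*16 = -3 + 16/3 = 7/3 ≈ 2.3333)
t(n) = 2*n*(7/3 + n) (t(n) = (n + 7/3)*(n + n) = (7/3 + n)*(2*n) = 2*n*(7/3 + n))
w = -13872 (w = -3*(-68)² = -3*4624 = -13872)
w/t(1/(19 + (3*(-2) + 6*(-1)))) = -13872*3*(19 + (3*(-2) + 6*(-1)))/(2*(7 + 3/(19 + (3*(-2) + 6*(-1))))) = -13872*3*(19 + (-6 - 6))/(2*(7 + 3/(19 + (-6 - 6)))) = -13872*3*(19 - 12)/(2*(7 + 3/(19 - 12))) = -13872*21/(2*(7 + 3/7)) = -13872/((⅔)*(⅐)*(52/7)) = -13872/104/147 = -13872*147/104 = -254898/13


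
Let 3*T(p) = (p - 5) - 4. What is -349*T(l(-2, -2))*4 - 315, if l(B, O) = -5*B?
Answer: -2341/3 ≈ -780.33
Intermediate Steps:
T(p) = -3 + p/3 (T(p) = ((p - 5) - 4)/3 = ((-5 + p) - 4)/3 = (-9 + p)/3 = -3 + p/3)
-349*T(l(-2, -2))*4 - 315 = -349*(-3 + (-5*(-2))/3)*4 - 315 = -349*(-3 + (⅓)*10)*4 - 315 = -349*(-3 + 10/3)*4 - 315 = -349*4/3 - 315 = -1396/3 - 315 = -2341/3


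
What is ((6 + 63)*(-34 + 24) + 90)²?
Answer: 360000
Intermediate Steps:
((6 + 63)*(-34 + 24) + 90)² = (69*(-10) + 90)² = (-690 + 90)² = (-600)² = 360000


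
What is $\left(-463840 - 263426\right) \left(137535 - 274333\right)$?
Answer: $99488534268$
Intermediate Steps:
$\left(-463840 - 263426\right) \left(137535 - 274333\right) = \left(-727266\right) \left(-136798\right) = 99488534268$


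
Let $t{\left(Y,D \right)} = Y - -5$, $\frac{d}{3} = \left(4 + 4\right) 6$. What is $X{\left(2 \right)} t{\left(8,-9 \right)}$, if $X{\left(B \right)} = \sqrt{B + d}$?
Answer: $13 \sqrt{146} \approx 157.08$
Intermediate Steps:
$d = 144$ ($d = 3 \left(4 + 4\right) 6 = 3 \cdot 8 \cdot 6 = 3 \cdot 48 = 144$)
$X{\left(B \right)} = \sqrt{144 + B}$ ($X{\left(B \right)} = \sqrt{B + 144} = \sqrt{144 + B}$)
$t{\left(Y,D \right)} = 5 + Y$ ($t{\left(Y,D \right)} = Y + 5 = 5 + Y$)
$X{\left(2 \right)} t{\left(8,-9 \right)} = \sqrt{144 + 2} \left(5 + 8\right) = \sqrt{146} \cdot 13 = 13 \sqrt{146}$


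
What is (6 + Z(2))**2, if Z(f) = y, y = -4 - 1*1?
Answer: 1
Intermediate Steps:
y = -5 (y = -4 - 1 = -5)
Z(f) = -5
(6 + Z(2))**2 = (6 - 5)**2 = 1**2 = 1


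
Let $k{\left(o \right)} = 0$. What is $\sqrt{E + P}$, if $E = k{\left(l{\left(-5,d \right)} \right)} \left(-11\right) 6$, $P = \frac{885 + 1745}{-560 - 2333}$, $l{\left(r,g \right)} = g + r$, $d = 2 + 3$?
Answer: $\frac{i \sqrt{110}}{11} \approx 0.95346 i$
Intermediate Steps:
$d = 5$
$P = - \frac{10}{11}$ ($P = \frac{2630}{-2893} = 2630 \left(- \frac{1}{2893}\right) = - \frac{10}{11} \approx -0.90909$)
$E = 0$ ($E = 0 \left(-11\right) 6 = 0 \cdot 6 = 0$)
$\sqrt{E + P} = \sqrt{0 - \frac{10}{11}} = \sqrt{- \frac{10}{11}} = \frac{i \sqrt{110}}{11}$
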